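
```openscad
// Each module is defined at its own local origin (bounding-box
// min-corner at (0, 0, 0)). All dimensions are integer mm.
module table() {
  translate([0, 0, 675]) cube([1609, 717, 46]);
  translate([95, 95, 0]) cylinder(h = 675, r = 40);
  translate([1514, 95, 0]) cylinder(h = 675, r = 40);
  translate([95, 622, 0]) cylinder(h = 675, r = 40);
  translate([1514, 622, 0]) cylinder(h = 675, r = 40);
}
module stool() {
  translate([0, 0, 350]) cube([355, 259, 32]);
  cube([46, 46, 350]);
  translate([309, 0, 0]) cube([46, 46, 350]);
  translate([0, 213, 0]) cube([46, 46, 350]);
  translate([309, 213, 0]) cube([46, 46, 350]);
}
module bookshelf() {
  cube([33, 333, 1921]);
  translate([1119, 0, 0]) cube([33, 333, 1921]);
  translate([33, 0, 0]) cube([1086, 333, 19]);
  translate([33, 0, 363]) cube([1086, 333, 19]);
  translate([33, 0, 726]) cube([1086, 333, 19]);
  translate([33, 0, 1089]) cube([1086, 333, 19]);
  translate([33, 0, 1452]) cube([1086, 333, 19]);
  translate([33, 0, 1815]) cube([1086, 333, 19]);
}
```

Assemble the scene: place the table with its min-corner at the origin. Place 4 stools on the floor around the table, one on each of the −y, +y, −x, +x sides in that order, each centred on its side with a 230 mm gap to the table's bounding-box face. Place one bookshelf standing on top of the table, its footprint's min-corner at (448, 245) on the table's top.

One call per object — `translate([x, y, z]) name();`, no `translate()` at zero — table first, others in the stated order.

table();
translate([627, -489, 0]) stool();
translate([627, 947, 0]) stool();
translate([-585, 229, 0]) stool();
translate([1839, 229, 0]) stool();
translate([448, 245, 721]) bookshelf();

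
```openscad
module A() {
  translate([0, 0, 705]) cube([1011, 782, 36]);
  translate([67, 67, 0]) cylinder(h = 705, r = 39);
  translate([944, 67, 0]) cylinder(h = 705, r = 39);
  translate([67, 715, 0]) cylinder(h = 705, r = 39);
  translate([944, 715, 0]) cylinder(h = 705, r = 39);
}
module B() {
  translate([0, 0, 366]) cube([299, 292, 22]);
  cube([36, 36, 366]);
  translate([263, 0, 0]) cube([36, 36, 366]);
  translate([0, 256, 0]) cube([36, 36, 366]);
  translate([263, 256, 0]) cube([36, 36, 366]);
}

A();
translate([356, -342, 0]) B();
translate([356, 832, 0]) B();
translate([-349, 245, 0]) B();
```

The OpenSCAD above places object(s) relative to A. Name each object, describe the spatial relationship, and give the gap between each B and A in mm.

Each stool's nearest face is 50 mm from the table's bounding box.

A is a table. B is a stool. Three stools sit around the table at the −y, +y, −x sides. The gap between each stool and the table is 50 mm.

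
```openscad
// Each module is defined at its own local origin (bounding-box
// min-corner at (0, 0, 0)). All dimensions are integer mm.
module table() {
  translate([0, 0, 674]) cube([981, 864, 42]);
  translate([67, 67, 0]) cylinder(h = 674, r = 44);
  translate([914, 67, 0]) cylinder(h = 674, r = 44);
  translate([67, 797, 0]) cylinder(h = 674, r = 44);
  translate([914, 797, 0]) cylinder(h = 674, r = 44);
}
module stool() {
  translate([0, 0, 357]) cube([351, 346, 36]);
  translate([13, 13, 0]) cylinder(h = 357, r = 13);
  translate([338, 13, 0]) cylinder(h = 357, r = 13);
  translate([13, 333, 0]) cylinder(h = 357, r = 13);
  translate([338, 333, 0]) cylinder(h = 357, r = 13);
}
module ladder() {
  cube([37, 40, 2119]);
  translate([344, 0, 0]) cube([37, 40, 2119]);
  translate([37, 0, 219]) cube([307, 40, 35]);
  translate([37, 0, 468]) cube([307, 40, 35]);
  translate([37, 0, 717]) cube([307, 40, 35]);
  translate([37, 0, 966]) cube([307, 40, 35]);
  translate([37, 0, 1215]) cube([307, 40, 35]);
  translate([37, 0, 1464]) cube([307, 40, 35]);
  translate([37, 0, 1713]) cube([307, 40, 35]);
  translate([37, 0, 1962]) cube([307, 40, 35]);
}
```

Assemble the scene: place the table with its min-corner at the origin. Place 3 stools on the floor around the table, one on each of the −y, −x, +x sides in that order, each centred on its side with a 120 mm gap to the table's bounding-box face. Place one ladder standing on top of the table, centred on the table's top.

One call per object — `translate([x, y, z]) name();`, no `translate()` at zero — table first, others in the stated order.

table();
translate([315, -466, 0]) stool();
translate([-471, 259, 0]) stool();
translate([1101, 259, 0]) stool();
translate([300, 412, 716]) ladder();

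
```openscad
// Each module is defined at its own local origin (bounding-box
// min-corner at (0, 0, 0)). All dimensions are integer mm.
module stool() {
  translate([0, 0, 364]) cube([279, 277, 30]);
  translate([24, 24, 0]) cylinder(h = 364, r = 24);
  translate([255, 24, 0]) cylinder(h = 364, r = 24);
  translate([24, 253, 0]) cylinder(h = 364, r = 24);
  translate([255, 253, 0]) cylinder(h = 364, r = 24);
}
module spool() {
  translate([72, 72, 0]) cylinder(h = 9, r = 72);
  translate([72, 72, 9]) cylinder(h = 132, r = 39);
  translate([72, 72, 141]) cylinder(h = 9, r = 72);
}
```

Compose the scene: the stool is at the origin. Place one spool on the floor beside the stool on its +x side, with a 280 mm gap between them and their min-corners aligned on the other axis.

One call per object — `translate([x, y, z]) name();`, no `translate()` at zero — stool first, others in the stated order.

stool();
translate([559, 0, 0]) spool();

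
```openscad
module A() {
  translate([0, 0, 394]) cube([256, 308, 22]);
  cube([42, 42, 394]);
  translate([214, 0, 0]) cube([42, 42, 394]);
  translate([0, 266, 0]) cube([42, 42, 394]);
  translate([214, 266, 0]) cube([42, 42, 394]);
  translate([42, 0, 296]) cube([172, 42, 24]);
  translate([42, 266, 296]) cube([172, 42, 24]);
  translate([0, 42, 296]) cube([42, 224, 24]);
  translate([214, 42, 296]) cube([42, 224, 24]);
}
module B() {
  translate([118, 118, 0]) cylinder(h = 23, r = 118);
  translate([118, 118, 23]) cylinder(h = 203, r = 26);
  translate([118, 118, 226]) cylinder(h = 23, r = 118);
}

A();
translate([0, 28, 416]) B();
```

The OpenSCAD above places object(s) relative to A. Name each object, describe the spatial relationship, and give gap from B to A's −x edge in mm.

A is a stool. B is a spool. The spool is on top of the stool. The gap from the spool to the stool's −x edge is 0 mm.

The spool's min-x is at 0; the stool's min-x is 0; gap = 0 mm.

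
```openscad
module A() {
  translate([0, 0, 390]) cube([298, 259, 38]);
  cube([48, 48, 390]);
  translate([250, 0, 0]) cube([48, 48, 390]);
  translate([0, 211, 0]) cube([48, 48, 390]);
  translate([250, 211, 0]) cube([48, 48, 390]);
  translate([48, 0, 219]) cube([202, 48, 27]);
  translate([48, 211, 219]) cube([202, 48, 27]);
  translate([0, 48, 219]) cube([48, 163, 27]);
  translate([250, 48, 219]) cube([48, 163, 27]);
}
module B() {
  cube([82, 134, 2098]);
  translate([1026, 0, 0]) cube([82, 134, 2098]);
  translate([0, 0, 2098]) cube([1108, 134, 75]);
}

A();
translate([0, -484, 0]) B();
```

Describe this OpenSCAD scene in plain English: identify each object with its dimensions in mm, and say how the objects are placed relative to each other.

A is a four-legged stool. The seat is a 298×259×38 mm slab whose top surface is at z = 428 mm; four square legs, each 48×48 mm in cross-section, run from the floor (z = 0) to the underside of the seat, each flush with a corner of the seat. Four stretchers, 48 mm wide and 27 mm tall, connect adjacent legs with their undersides at z = 219 mm, each running between the inner faces of the legs it joins and aligned with the legs' outer faces on the other axis.

B is a rectangular door frame: two vertical jambs of 82×134 mm section, 2098 mm tall, with a clear opening 944 mm wide between their inner faces. A header 75 mm tall and 134 mm deep lies on top of the jambs and spans the full outside width.

The door frame is on the floor beside the stool on its −y side.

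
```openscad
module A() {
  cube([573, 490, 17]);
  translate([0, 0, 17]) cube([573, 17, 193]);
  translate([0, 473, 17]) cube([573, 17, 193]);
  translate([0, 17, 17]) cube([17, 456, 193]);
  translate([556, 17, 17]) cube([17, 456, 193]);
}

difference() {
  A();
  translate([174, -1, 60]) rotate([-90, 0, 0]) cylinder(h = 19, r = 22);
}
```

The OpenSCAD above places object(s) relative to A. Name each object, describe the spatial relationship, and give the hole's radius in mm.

The subtracted cylinder has r = 22 mm.

A is an open box. The open box has a circular hole through its front wall. The hole's radius is 22 mm.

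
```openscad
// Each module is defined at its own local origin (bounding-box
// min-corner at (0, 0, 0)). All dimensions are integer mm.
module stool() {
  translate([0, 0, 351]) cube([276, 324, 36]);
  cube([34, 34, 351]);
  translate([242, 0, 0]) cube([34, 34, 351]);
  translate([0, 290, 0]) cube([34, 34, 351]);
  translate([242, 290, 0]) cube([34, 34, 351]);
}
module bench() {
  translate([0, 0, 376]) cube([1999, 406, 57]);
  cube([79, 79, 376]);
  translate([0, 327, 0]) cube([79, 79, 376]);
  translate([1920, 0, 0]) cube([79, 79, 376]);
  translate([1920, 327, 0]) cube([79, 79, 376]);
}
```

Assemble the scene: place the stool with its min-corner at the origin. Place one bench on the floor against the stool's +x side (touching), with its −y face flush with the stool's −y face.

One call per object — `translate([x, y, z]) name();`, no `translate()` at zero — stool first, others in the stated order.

stool();
translate([276, 0, 0]) bench();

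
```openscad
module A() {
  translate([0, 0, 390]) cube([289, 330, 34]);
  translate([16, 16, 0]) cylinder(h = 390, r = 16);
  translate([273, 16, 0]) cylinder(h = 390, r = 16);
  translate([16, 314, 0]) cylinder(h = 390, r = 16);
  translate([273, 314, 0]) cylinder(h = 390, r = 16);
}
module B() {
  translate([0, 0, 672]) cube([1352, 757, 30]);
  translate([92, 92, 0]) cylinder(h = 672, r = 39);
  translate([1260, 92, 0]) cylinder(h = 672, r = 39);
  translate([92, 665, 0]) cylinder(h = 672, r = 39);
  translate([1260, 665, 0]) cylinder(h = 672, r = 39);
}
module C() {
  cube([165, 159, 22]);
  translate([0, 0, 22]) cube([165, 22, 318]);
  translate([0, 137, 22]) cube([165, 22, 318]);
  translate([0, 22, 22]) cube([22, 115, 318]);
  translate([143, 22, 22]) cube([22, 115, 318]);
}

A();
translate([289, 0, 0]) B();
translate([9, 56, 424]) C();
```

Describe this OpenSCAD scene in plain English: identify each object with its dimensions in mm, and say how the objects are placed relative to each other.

A is a four-legged stool. The seat is 289×330 mm, 34 mm thick, top at z = 424 mm. It stands on four round legs, each 32 mm in diameter, from z = 0 to the seat underside, each leg's axis is inset half a diameter from the nearest pair of seat edges (so the leg's bounding box is flush with the corner).

B is a rectangular dining table. The top is 1352×757×30 mm with its upper surface at z = 702 mm. It stands on four round legs of 78 mm diameter, each leg's bounding box inset 53 mm from the nearest pair of top edges, running from the floor to the underside of the top.

C is an open storage box with external size 165×159×340 mm and wall thickness 22 mm (the base is also 22 mm thick). The base covers the whole footprint; the four walls stand on the base, with the y-facing walls full-width and the x-facing walls fitting between their inner faces.

The table is against the stool's +x side, with their −y faces flush. The open box is on top of the stool.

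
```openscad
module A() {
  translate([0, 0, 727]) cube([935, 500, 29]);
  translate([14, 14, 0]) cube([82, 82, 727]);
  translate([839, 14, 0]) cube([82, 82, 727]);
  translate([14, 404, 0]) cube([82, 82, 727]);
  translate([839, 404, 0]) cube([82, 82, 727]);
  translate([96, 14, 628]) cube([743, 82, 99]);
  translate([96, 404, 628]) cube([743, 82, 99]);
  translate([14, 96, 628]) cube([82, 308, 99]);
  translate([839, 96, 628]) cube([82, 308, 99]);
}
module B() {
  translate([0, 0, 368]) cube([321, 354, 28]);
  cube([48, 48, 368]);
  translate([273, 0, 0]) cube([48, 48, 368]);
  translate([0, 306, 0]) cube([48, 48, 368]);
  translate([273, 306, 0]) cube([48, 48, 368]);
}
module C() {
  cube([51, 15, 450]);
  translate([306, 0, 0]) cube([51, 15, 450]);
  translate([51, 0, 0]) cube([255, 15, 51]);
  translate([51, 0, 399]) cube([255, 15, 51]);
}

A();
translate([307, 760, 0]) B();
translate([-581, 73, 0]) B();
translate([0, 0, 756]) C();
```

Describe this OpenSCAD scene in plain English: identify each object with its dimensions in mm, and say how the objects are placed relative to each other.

A is a table: top 935 mm (x) × 500 mm (y), 29 mm thick, upper face at z = 756 mm, on four 82×82 mm square legs, each inset 14 mm from the nearest pair of top edges, running from z = 0 to the bottom of the top. Four apron rails, 82 mm thick and 99 mm tall, run between adjacent legs with their top edges flush with the underside of the top and their outer faces flush with the legs' outer faces.

B is a simple wooden stool: a rectangular seat 321 mm (x) by 354 mm (y), 28 mm thick, top face at z = 396 mm, on four square legs, each 48×48 mm in cross-section. The legs rest on z = 0, each flush with a corner of the seat.

C is a rectangular picture frame lying in the x–z plane (depth along y). The opening is 255 mm wide (x) by 348 mm tall (z), surrounded by a border 51 mm wide on all four sides. The frame is 15 mm deep and is made of two full-height vertical stiles with two horizontal rails fitted between them.

Two stools sit around the table at the +y, −x sides. The picture frame is on top of the table.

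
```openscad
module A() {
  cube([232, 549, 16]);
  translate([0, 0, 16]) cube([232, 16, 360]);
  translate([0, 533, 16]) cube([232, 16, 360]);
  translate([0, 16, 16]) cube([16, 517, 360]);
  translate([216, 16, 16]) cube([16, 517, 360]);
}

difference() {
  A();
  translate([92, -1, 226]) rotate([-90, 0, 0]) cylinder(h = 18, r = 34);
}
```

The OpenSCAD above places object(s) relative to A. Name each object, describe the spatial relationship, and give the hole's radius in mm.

A is an open box. The open box has a circular hole through its front wall. The hole's radius is 34 mm.

The subtracted cylinder has r = 34 mm.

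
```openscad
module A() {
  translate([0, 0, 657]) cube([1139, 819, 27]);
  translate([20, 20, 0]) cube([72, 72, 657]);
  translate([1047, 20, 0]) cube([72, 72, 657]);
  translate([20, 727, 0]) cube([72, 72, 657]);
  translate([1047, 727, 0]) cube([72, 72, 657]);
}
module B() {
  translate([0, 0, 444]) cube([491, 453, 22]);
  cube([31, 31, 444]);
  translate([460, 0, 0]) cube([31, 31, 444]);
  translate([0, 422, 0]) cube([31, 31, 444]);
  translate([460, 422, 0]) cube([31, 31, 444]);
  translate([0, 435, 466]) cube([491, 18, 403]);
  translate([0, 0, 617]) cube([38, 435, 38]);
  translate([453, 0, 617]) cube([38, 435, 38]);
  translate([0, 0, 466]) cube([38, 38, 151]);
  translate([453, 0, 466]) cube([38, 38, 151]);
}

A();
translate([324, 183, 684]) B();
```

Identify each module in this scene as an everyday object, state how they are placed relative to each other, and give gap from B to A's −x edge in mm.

The chair's min-x is at 324; the table's min-x is 0; gap = 324 mm.

A is a table. B is a chair. The chair is on top of the table, centred. The gap from the chair to the table's −x edge is 324 mm.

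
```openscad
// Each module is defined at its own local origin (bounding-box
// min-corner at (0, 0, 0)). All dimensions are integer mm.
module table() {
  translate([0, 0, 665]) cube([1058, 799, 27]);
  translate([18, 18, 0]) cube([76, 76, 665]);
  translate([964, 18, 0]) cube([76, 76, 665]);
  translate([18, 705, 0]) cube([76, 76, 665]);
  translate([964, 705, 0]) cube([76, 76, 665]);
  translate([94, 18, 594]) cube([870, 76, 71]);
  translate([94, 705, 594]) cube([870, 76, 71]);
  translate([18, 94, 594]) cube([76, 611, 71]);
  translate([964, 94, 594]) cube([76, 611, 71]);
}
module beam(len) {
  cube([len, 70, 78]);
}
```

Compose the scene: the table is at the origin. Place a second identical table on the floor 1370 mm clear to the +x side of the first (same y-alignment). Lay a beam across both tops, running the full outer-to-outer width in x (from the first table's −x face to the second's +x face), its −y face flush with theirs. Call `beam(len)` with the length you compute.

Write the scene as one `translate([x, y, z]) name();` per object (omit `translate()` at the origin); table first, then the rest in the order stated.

table();
translate([2428, 0, 0]) table();
translate([0, 0, 692]) beam(3486);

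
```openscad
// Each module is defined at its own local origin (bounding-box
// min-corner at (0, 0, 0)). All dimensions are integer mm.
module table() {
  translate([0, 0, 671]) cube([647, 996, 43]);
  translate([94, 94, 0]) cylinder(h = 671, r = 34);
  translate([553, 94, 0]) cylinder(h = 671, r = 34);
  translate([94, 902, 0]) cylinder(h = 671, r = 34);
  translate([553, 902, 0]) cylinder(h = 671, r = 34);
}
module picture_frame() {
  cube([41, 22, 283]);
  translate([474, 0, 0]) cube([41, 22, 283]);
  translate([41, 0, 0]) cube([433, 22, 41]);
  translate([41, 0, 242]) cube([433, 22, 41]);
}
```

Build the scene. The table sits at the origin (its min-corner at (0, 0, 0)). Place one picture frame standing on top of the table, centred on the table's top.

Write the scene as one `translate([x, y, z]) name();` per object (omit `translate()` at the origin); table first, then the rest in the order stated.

table();
translate([66, 487, 714]) picture_frame();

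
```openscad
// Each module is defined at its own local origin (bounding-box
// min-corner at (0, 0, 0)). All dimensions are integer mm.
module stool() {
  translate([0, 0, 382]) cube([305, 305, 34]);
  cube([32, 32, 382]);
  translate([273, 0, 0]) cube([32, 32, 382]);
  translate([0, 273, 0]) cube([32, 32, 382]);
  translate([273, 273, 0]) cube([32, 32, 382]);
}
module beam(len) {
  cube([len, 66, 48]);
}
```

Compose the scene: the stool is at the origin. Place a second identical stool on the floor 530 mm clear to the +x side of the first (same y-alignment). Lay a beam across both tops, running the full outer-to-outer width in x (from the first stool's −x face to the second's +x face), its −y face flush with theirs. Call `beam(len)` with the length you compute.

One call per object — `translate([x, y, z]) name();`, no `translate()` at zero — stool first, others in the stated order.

stool();
translate([835, 0, 0]) stool();
translate([0, 0, 416]) beam(1140);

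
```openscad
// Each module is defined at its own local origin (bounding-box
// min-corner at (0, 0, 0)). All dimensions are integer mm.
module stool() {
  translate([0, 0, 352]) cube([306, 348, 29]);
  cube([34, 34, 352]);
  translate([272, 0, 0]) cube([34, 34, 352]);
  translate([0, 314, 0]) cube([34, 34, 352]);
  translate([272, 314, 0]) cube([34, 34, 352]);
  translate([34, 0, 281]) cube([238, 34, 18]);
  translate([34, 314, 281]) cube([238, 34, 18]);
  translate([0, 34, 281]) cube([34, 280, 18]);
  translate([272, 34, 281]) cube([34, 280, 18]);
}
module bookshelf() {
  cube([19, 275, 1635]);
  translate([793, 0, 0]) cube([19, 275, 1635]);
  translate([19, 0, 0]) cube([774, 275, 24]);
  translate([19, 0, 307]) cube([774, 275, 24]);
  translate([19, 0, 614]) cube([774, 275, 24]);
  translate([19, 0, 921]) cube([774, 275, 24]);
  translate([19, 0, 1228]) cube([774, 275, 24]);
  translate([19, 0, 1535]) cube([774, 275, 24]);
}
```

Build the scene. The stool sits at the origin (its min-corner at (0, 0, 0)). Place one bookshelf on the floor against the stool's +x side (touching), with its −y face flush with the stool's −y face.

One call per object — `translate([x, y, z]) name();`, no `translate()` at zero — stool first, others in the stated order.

stool();
translate([306, 0, 0]) bookshelf();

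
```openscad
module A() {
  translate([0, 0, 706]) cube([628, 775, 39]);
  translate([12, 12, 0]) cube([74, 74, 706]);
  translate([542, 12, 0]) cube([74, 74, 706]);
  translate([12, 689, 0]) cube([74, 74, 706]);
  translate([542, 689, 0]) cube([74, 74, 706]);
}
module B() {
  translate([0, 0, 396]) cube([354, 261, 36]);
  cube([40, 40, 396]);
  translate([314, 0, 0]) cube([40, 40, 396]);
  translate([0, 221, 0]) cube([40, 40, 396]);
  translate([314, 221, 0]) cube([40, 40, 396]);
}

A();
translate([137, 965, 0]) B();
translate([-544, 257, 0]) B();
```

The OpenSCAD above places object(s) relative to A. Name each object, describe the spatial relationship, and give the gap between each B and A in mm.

Each stool's nearest face is 190 mm from the table's bounding box.

A is a table. B is a stool. Two stools sit around the table at the +y, −x sides. The gap between each stool and the table is 190 mm.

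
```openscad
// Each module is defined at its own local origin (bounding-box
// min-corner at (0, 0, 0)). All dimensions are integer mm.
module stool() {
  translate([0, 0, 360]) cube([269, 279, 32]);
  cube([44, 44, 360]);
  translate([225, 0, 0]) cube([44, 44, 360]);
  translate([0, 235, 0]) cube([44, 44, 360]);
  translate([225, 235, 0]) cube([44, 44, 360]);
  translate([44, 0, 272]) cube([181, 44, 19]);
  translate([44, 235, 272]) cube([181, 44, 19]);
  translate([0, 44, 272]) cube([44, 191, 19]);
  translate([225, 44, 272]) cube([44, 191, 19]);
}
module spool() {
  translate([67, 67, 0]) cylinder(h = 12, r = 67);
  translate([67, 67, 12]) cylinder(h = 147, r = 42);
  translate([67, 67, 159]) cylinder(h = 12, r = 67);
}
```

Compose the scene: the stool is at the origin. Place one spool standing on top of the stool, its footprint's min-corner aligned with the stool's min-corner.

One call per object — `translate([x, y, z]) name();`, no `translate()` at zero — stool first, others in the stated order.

stool();
translate([0, 0, 392]) spool();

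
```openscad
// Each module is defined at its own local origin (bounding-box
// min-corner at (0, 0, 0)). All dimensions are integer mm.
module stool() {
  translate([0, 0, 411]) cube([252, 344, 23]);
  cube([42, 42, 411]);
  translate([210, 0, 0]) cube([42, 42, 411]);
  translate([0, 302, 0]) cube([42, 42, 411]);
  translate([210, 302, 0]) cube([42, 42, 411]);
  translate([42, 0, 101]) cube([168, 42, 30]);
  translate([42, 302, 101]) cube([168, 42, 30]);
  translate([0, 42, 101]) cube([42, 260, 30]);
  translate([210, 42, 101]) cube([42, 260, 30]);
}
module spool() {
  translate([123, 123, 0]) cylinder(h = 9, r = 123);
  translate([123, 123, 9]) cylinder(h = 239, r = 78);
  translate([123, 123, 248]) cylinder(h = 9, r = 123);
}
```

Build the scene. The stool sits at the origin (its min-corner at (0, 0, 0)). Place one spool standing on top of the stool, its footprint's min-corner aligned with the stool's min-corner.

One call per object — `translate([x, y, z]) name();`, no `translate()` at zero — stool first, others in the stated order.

stool();
translate([0, 0, 434]) spool();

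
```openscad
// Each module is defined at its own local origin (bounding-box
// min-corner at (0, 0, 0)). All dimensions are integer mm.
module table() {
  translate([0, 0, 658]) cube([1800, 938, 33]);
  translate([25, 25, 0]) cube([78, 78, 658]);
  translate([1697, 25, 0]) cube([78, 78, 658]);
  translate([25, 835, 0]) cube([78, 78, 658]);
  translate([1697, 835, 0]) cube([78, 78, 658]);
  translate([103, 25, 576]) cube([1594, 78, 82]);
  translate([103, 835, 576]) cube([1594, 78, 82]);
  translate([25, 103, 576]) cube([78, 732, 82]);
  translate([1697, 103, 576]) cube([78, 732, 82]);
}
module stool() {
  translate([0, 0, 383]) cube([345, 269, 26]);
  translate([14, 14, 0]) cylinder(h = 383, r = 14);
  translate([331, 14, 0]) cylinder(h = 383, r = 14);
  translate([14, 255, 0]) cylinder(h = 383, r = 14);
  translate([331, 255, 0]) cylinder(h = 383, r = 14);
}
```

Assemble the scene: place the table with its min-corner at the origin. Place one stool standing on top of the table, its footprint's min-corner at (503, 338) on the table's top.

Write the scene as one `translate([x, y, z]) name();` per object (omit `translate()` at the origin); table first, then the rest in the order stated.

table();
translate([503, 338, 691]) stool();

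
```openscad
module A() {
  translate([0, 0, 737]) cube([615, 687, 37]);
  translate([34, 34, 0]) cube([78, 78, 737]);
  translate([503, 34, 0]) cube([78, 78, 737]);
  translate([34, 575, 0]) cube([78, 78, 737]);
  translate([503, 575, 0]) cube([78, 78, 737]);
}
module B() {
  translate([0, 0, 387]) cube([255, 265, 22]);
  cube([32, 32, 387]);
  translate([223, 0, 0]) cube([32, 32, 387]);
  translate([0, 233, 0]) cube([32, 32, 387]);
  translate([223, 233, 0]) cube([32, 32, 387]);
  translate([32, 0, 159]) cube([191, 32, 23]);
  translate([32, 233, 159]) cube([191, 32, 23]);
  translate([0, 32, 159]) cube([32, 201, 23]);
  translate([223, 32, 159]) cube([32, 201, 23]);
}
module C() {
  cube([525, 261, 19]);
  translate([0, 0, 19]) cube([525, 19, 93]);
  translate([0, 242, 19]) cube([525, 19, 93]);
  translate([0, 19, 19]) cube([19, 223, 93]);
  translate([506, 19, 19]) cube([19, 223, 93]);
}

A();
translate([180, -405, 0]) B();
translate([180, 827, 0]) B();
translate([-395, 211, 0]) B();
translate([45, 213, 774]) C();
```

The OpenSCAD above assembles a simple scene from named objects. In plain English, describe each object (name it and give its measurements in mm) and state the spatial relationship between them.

A is a rectangular dining table. The top is 615×687×37 mm with its upper surface at z = 774 mm. It stands on four 78×78 mm square legs, each inset 34 mm from the nearest pair of top edges, running from the floor to the underside of the top.

B is a four-legged stool. The seat is a 255×265×22 mm slab whose top surface is at z = 409 mm; four square legs, each 32×32 mm in cross-section, run from the floor (z = 0) to the underside of the seat, each flush with a corner of the seat. Four stretchers, 32 mm wide and 23 mm tall, connect adjacent legs with their undersides at z = 159 mm, each running between the inner faces of the legs it joins and aligned with the legs' outer faces on the other axis.

C is an open storage box with external size 525×261×112 mm and wall thickness 19 mm (the base is also 19 mm thick). The base covers the whole footprint; the four walls stand on the base, with the y-facing walls full-width and the x-facing walls fitting between their inner faces.

Three stools sit around the table at the −y, +y, −x sides. The open box is on top of the table, centred.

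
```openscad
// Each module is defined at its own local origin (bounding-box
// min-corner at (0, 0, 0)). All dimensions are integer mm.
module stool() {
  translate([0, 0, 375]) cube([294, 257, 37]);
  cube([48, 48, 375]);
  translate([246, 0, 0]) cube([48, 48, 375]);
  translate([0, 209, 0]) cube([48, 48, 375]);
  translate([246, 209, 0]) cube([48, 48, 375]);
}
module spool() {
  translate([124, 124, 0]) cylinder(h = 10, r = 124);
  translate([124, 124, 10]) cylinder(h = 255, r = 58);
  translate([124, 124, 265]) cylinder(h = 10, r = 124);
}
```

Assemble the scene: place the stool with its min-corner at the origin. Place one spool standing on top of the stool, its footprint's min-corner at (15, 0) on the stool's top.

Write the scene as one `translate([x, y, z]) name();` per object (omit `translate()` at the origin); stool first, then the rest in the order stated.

stool();
translate([15, 0, 412]) spool();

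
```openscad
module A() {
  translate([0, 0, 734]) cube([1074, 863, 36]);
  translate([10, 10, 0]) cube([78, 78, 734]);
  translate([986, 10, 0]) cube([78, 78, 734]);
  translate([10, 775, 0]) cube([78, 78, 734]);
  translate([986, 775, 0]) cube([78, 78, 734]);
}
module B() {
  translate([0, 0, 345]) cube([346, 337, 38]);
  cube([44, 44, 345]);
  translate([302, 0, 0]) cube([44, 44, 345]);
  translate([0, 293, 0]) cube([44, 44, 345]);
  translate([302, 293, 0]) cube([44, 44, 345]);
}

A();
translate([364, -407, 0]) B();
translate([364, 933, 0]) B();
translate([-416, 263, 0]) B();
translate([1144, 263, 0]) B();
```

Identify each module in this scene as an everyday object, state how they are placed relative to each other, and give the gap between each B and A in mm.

Each stool's nearest face is 70 mm from the table's bounding box.

A is a table. B is a stool. Four stools sit around the table at the −y, +y, −x, +x sides. The gap between each stool and the table is 70 mm.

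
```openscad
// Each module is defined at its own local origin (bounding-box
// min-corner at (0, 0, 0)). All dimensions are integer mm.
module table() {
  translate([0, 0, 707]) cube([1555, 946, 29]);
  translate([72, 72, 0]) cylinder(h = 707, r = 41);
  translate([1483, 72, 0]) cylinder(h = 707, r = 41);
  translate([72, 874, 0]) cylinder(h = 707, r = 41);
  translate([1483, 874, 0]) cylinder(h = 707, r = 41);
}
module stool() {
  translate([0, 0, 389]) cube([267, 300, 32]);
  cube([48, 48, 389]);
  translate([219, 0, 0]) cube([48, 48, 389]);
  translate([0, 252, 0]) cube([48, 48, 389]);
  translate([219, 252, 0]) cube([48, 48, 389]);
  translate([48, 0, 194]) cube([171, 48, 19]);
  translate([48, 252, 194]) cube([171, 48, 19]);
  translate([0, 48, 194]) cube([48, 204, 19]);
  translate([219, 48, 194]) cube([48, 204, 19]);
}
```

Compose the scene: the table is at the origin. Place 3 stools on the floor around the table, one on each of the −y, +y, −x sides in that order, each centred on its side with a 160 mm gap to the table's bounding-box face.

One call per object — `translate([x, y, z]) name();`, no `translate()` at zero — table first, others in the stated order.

table();
translate([644, -460, 0]) stool();
translate([644, 1106, 0]) stool();
translate([-427, 323, 0]) stool();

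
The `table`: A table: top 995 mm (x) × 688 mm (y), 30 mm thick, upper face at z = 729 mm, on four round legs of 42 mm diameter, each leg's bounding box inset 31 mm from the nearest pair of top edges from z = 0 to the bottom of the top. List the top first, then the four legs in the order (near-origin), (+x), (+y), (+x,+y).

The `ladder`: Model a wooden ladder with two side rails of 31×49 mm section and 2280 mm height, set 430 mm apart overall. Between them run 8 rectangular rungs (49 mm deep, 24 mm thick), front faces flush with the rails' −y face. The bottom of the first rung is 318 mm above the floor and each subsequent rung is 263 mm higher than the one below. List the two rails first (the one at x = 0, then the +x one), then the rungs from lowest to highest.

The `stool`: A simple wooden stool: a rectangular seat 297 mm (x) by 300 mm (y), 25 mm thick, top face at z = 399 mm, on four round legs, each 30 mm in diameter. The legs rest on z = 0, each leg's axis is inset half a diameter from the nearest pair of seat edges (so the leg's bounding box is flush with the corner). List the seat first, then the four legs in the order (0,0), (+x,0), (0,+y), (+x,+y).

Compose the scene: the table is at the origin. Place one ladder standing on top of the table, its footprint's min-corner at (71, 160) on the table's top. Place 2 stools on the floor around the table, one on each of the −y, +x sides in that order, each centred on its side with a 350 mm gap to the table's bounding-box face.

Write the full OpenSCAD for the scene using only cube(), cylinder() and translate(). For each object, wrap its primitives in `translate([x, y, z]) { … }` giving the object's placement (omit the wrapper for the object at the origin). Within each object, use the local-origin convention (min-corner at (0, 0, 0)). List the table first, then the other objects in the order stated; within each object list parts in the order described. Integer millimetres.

translate([0, 0, 699]) cube([995, 688, 30]);
translate([52, 52, 0]) cylinder(h = 699, r = 21);
translate([943, 52, 0]) cylinder(h = 699, r = 21);
translate([52, 636, 0]) cylinder(h = 699, r = 21);
translate([943, 636, 0]) cylinder(h = 699, r = 21);
translate([71, 160, 729]) {
  cube([31, 49, 2280]);
  translate([399, 0, 0]) cube([31, 49, 2280]);
  translate([31, 0, 318]) cube([368, 49, 24]);
  translate([31, 0, 581]) cube([368, 49, 24]);
  translate([31, 0, 844]) cube([368, 49, 24]);
  translate([31, 0, 1107]) cube([368, 49, 24]);
  translate([31, 0, 1370]) cube([368, 49, 24]);
  translate([31, 0, 1633]) cube([368, 49, 24]);
  translate([31, 0, 1896]) cube([368, 49, 24]);
  translate([31, 0, 2159]) cube([368, 49, 24]);
}
translate([349, -650, 0]) {
  translate([0, 0, 374]) cube([297, 300, 25]);
  translate([15, 15, 0]) cylinder(h = 374, r = 15);
  translate([282, 15, 0]) cylinder(h = 374, r = 15);
  translate([15, 285, 0]) cylinder(h = 374, r = 15);
  translate([282, 285, 0]) cylinder(h = 374, r = 15);
}
translate([1345, 194, 0]) {
  translate([0, 0, 374]) cube([297, 300, 25]);
  translate([15, 15, 0]) cylinder(h = 374, r = 15);
  translate([282, 15, 0]) cylinder(h = 374, r = 15);
  translate([15, 285, 0]) cylinder(h = 374, r = 15);
  translate([282, 285, 0]) cylinder(h = 374, r = 15);
}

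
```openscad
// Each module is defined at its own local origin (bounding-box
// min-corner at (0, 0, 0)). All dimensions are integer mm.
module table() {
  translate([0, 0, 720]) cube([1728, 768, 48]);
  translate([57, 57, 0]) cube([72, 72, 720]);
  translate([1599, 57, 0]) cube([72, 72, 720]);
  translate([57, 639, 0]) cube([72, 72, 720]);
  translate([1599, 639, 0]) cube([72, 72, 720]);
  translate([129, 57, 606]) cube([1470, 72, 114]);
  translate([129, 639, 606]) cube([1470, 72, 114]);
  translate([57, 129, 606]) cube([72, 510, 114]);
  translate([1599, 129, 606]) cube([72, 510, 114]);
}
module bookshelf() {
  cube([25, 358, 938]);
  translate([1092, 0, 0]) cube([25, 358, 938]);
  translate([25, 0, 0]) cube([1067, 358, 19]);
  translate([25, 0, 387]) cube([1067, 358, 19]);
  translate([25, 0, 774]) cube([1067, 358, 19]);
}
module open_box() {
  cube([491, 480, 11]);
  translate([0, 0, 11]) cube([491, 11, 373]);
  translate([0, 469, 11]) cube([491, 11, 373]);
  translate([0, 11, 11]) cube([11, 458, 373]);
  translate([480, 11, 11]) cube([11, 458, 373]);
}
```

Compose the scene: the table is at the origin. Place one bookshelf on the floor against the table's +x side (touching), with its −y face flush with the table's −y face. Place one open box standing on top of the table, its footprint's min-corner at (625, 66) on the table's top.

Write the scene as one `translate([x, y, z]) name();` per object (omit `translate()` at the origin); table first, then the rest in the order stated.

table();
translate([1728, 0, 0]) bookshelf();
translate([625, 66, 768]) open_box();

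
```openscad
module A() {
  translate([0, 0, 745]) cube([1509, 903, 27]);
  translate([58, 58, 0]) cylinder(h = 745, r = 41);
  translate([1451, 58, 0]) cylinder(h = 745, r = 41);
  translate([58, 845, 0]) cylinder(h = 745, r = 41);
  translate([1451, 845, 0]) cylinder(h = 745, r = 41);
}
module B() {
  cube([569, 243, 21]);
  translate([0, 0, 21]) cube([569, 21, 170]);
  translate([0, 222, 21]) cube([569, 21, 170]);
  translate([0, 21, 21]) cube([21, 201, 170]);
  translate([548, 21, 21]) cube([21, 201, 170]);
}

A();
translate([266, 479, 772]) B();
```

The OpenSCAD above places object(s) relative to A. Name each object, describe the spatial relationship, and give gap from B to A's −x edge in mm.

The open box's min-x is at 266; the table's min-x is 0; gap = 266 mm.

A is a table. B is an open box. The open box is on top of the table. The gap from the open box to the table's −x edge is 266 mm.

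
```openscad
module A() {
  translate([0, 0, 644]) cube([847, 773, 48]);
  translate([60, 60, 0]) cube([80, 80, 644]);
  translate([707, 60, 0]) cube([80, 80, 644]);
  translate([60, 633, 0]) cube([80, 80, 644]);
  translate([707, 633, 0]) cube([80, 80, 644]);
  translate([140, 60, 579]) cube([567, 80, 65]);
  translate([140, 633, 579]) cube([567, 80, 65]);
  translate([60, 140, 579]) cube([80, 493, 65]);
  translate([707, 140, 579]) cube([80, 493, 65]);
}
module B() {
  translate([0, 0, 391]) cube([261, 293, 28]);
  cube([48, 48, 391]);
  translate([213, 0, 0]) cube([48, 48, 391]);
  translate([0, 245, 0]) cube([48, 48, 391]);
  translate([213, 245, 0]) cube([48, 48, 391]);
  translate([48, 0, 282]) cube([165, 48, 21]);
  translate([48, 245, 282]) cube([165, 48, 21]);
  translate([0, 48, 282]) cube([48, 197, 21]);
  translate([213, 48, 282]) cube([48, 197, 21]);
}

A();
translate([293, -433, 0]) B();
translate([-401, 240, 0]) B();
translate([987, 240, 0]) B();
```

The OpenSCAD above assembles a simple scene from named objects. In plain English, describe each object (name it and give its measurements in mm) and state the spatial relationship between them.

A is a table: top 847 mm (x) × 773 mm (y), 48 mm thick, upper face at z = 692 mm, on four 80×80 mm square legs, each inset 60 mm from the nearest pair of top edges, running from z = 0 to the bottom of the top. Four apron rails, 80 mm thick and 65 mm tall, run between adjacent legs with their top edges flush with the underside of the top and their outer faces flush with the legs' outer faces.

B is a four-legged stool. The seat is 261×293 mm, 28 mm thick, top at z = 419 mm. It stands on four square legs, each 48×48 mm in cross-section, from z = 0 to the seat underside, each flush with a corner of the seat. Four stretchers, 48 mm wide and 21 mm tall, connect adjacent legs with their undersides at z = 282 mm, each running between the inner faces of the legs it joins and aligned with the legs' outer faces on the other axis.

Three stools sit around the table at the −y, −x, +x sides.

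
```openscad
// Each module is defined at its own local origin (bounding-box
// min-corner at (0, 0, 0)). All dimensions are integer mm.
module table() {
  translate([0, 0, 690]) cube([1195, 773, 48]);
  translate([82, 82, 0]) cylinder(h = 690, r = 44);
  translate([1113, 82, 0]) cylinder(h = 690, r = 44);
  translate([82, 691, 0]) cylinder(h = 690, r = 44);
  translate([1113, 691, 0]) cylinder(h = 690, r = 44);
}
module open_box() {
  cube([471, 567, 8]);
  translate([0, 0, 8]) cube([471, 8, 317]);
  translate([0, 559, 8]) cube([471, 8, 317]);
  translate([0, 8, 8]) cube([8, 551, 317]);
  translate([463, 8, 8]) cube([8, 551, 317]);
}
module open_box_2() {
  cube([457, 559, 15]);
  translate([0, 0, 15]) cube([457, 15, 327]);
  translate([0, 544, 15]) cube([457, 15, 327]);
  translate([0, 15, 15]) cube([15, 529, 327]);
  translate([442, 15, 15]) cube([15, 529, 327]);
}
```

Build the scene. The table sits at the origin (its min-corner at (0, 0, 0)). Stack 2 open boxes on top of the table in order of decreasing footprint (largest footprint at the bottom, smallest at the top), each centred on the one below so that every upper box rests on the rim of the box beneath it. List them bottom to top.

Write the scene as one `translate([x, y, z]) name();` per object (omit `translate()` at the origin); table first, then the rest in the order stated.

table();
translate([362, 103, 738]) open_box();
translate([369, 107, 1063]) open_box_2();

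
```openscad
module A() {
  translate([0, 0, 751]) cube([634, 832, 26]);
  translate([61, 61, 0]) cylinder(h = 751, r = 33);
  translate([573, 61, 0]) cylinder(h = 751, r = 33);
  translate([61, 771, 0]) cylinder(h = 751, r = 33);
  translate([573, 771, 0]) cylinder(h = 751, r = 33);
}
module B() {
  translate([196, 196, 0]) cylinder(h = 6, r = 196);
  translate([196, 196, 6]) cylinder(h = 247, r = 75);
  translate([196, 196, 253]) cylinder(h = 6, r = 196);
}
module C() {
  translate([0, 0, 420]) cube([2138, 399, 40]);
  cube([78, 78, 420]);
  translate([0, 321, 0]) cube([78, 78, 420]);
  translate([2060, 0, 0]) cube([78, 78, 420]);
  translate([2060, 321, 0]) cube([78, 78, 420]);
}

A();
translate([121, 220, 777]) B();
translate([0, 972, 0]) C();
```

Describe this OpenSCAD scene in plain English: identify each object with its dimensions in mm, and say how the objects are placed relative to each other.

A is a table: top 634 mm (x) × 832 mm (y), 26 mm thick, upper face at z = 777 mm, on four round legs of 66 mm diameter, each leg's bounding box inset 28 mm from the nearest pair of top edges, running from z = 0 to the bottom of the top.

B is a spool: two coaxial disc flanges of radius 196 mm and thickness 6 mm, joined by a core cylinder of radius 75 mm and height 247 mm. The lower flange rests on z = 0 and the three cylinders share a vertical axis.

C is a bench: a 2138×399 mm seat slab, 40 mm thick, top at z = 460 mm, on four 78×78 mm square legs flush with the seat corners and standing on z = 0.

The spool is on top of the table, centred. The bench is on the floor beside the table on its +y side.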